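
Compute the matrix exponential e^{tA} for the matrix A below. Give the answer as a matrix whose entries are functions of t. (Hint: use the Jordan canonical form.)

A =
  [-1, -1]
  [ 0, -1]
e^{tA} =
  [exp(-t), -t*exp(-t)]
  [0, exp(-t)]

Strategy: write A = P · J · P⁻¹ where J is a Jordan canonical form, so e^{tA} = P · e^{tJ} · P⁻¹, and e^{tJ} can be computed block-by-block.

A has Jordan form
J =
  [-1,  1]
  [ 0, -1]
(up to reordering of blocks).

Per-block formulas:
  For a 2×2 Jordan block J_2(-1): exp(t · J_2(-1)) = e^(-1t)·(I + t·N), where N is the 2×2 nilpotent shift.

After assembling e^{tJ} and conjugating by P, we get:

e^{tA} =
  [exp(-t), -t*exp(-t)]
  [0, exp(-t)]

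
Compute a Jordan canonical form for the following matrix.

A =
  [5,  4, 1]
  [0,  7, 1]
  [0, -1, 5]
J_1(5) ⊕ J_2(6)

The characteristic polynomial is
  det(x·I − A) = x^3 - 17*x^2 + 96*x - 180 = (x - 6)^2*(x - 5)

Eigenvalues and multiplicities (the geometric multiplicity of λ is n − rank(A − λI), which equals the number of Jordan blocks for λ):
  λ = 5: algebraic multiplicity = 1, geometric multiplicity = 1
  λ = 6: algebraic multiplicity = 2, geometric multiplicity = 1

Determining the block sizes for each eigenvalue:
  λ = 5: one block (gm = 1), so the single block has size am = 1 → block sizes [1]
  λ = 6: one block (gm = 1), so the single block has size am = 2 → block sizes [2]

Assembling the blocks gives a Jordan form
J =
  [5, 0, 0]
  [0, 6, 1]
  [0, 0, 6]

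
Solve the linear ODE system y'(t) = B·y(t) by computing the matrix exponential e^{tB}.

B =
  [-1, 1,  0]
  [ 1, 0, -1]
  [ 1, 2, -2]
e^{tB} =
  [t^2*exp(-t)/2 + exp(-t), t^2*exp(-t)/2 + t*exp(-t), -t^2*exp(-t)/2]
  [t*exp(-t), t*exp(-t) + exp(-t), -t*exp(-t)]
  [t^2*exp(-t)/2 + t*exp(-t), t^2*exp(-t)/2 + 2*t*exp(-t), -t^2*exp(-t)/2 - t*exp(-t) + exp(-t)]

Strategy: write B = P · J · P⁻¹ where J is a Jordan canonical form, so e^{tB} = P · e^{tJ} · P⁻¹, and e^{tJ} can be computed block-by-block.

B has Jordan form
J =
  [-1,  1,  0]
  [ 0, -1,  1]
  [ 0,  0, -1]
(up to reordering of blocks).

Per-block formulas:
  For a 3×3 Jordan block J_3(-1): exp(t · J_3(-1)) = e^(-1t)·(I + t·N + (t^2/2)·N^2), where N is the 3×3 nilpotent shift.

After assembling e^{tJ} and conjugating by P, we get:

e^{tB} =
  [t^2*exp(-t)/2 + exp(-t), t^2*exp(-t)/2 + t*exp(-t), -t^2*exp(-t)/2]
  [t*exp(-t), t*exp(-t) + exp(-t), -t*exp(-t)]
  [t^2*exp(-t)/2 + t*exp(-t), t^2*exp(-t)/2 + 2*t*exp(-t), -t^2*exp(-t)/2 - t*exp(-t) + exp(-t)]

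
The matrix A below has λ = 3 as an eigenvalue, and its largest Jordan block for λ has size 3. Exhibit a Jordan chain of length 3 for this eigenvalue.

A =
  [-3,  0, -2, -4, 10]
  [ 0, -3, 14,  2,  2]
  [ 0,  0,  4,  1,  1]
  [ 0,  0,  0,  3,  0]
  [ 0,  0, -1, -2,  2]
A Jordan chain for λ = 3 of length 3:
v_1 = (2, -2, -1, 0, 1)ᵀ
v_2 = (-4, 2, 1, 0, -2)ᵀ
v_3 = (0, 0, 0, 1, 0)ᵀ

Let N = A − (3)·I. We want v_3 with N^3 v_3 = 0 but N^2 v_3 ≠ 0; then v_{j-1} := N · v_j for j = 3, …, 2.

Pick v_3 = (0, 0, 0, 1, 0)ᵀ.
Then v_2 = N · v_3 = (-4, 2, 1, 0, -2)ᵀ.
Then v_1 = N · v_2 = (2, -2, -1, 0, 1)ᵀ.

Sanity check: (A − (3)·I) v_1 = (0, 0, 0, 0, 0)ᵀ = 0. ✓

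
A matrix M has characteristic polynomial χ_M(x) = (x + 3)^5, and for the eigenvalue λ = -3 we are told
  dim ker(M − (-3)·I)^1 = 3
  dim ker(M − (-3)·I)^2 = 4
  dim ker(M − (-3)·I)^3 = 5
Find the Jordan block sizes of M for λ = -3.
Block sizes for λ = -3: [3, 1, 1]

From the dimensions of kernels of powers, the number of Jordan blocks of size at least j is d_j − d_{j−1} where d_j = dim ker(N^j) (with d_0 = 0). Computing the differences gives [3, 1, 1].
The number of blocks of size exactly k is (#blocks of size ≥ k) − (#blocks of size ≥ k + 1), so the partition is: 2 block(s) of size 1, 1 block(s) of size 3.
In nonincreasing order the block sizes are [3, 1, 1].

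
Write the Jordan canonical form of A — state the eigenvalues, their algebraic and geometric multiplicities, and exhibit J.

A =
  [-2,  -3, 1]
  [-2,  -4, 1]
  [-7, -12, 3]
J_3(-1)

The characteristic polynomial is
  det(x·I − A) = x^3 + 3*x^2 + 3*x + 1 = (x + 1)^3

Eigenvalues and multiplicities (the geometric multiplicity of λ is n − rank(A − λI), which equals the number of Jordan blocks for λ):
  λ = -1: algebraic multiplicity = 3, geometric multiplicity = 1

Determining the block sizes for each eigenvalue:
  λ = -1: one block (gm = 1), so the single block has size am = 3 → block sizes [3]

Assembling the blocks gives a Jordan form
J =
  [-1,  1,  0]
  [ 0, -1,  1]
  [ 0,  0, -1]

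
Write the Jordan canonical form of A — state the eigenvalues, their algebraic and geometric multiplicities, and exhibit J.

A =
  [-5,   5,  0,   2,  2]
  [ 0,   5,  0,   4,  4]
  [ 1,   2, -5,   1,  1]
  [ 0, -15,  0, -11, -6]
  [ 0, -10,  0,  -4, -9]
J_2(-5) ⊕ J_2(-5) ⊕ J_1(-5)

The characteristic polynomial is
  det(x·I − A) = x^5 + 25*x^4 + 250*x^3 + 1250*x^2 + 3125*x + 3125 = (x + 5)^5

Eigenvalues and multiplicities (the geometric multiplicity of λ is n − rank(A − λI), which equals the number of Jordan blocks for λ):
  λ = -5: algebraic multiplicity = 5, geometric multiplicity = 3

Determining the block sizes for each eigenvalue:
  λ = -5: with am = 5 and gm = 3, the partition is not yet determined (e.g. several partitions of 5 into 3 parts exist). Let N = A − (-5)·I. Computing rank(N^1) = 2, rank(N^2) = 0; the number of blocks of size ≥ j is rank(N^{j−1}) − rank(N^j), giving [3, 2]. So we have 2 block(s) of size 2, 1 block(s) of size 1 → block sizes [2, 2, 1]

Assembling the blocks gives a Jordan form
J =
  [-5,  1,  0,  0,  0]
  [ 0, -5,  0,  0,  0]
  [ 0,  0, -5,  1,  0]
  [ 0,  0,  0, -5,  0]
  [ 0,  0,  0,  0, -5]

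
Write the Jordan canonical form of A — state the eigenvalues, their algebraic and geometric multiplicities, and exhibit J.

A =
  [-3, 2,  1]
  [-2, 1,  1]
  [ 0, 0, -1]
J_2(-1) ⊕ J_1(-1)

The characteristic polynomial is
  det(x·I − A) = x^3 + 3*x^2 + 3*x + 1 = (x + 1)^3

Eigenvalues and multiplicities (the geometric multiplicity of λ is n − rank(A − λI), which equals the number of Jordan blocks for λ):
  λ = -1: algebraic multiplicity = 3, geometric multiplicity = 2

Determining the block sizes for each eigenvalue:
  λ = -1: 2 blocks summing to 3 forces exactly one block of size 2 and the rest size 1 → block sizes [2, 1]

Assembling the blocks gives a Jordan form
J =
  [-1,  1,  0]
  [ 0, -1,  0]
  [ 0,  0, -1]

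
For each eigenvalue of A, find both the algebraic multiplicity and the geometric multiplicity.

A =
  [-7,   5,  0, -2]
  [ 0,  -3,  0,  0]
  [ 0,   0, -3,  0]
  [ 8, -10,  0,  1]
λ = -3: alg = 4, geom = 3

Step 1 — factor the characteristic polynomial to read off the algebraic multiplicities:
  χ_A(x) = (x + 3)^4

Step 2 — compute geometric multiplicities via the rank-nullity identity g(λ) = n − rank(A − λI):
  rank(A − (-3)·I) = 1, so dim ker(A − (-3)·I) = n − 1 = 3

Summary:
  λ = -3: algebraic multiplicity = 4, geometric multiplicity = 3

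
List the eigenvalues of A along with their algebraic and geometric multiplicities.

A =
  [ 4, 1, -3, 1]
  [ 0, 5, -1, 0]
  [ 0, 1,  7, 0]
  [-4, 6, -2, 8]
λ = 6: alg = 4, geom = 2

Step 1 — factor the characteristic polynomial to read off the algebraic multiplicities:
  χ_A(x) = (x - 6)^4

Step 2 — compute geometric multiplicities via the rank-nullity identity g(λ) = n − rank(A − λI):
  rank(A − (6)·I) = 2, so dim ker(A − (6)·I) = n − 2 = 2

Summary:
  λ = 6: algebraic multiplicity = 4, geometric multiplicity = 2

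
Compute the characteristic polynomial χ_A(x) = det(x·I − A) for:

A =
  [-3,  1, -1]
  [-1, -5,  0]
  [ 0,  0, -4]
x^3 + 12*x^2 + 48*x + 64

Expanding det(x·I − A) (e.g. by cofactor expansion or by noting that A is similar to its Jordan form J, which has the same characteristic polynomial as A) gives
  χ_A(x) = x^3 + 12*x^2 + 48*x + 64
which factors as (x + 4)^3. The eigenvalues (with algebraic multiplicities) are λ = -4 with multiplicity 3.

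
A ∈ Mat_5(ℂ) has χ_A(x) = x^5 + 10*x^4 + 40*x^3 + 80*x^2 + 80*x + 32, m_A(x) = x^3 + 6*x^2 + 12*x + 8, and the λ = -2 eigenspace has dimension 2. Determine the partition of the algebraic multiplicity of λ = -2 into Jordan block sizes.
Block sizes for λ = -2: [3, 2]

Step 1 — from the characteristic polynomial, algebraic multiplicity of λ = -2 is 5. From dim ker(A − (-2)·I) = 2, there are exactly 2 Jordan blocks for λ = -2.
Step 2 — from the minimal polynomial, the factor (x + 2)^3 tells us the largest block for λ = -2 has size 3.
Step 3 — with total size 5, 2 blocks, and largest block 3, the block sizes (in nonincreasing order) are [3, 2].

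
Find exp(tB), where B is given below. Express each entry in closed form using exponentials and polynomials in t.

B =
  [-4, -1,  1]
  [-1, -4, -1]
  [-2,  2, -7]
e^{tB} =
  [t*exp(-5*t) + exp(-5*t), -t*exp(-5*t), t*exp(-5*t)]
  [-t*exp(-5*t), t*exp(-5*t) + exp(-5*t), -t*exp(-5*t)]
  [-2*t*exp(-5*t), 2*t*exp(-5*t), -2*t*exp(-5*t) + exp(-5*t)]

Strategy: write B = P · J · P⁻¹ where J is a Jordan canonical form, so e^{tB} = P · e^{tJ} · P⁻¹, and e^{tJ} can be computed block-by-block.

B has Jordan form
J =
  [-5,  1,  0]
  [ 0, -5,  0]
  [ 0,  0, -5]
(up to reordering of blocks).

Per-block formulas:
  For a 2×2 Jordan block J_2(-5): exp(t · J_2(-5)) = e^(-5t)·(I + t·N), where N is the 2×2 nilpotent shift.
  For a 1×1 block at λ = -5: exp(t · [-5]) = [e^(-5t)].

After assembling e^{tJ} and conjugating by P, we get:

e^{tB} =
  [t*exp(-5*t) + exp(-5*t), -t*exp(-5*t), t*exp(-5*t)]
  [-t*exp(-5*t), t*exp(-5*t) + exp(-5*t), -t*exp(-5*t)]
  [-2*t*exp(-5*t), 2*t*exp(-5*t), -2*t*exp(-5*t) + exp(-5*t)]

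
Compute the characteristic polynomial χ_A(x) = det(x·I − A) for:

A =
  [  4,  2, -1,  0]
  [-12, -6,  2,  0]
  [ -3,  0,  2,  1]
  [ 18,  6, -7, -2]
x^4 + 2*x^3

Expanding det(x·I − A) (e.g. by cofactor expansion or by noting that A is similar to its Jordan form J, which has the same characteristic polynomial as A) gives
  χ_A(x) = x^4 + 2*x^3
which factors as x^3*(x + 2). The eigenvalues (with algebraic multiplicities) are λ = -2 with multiplicity 1, λ = 0 with multiplicity 3.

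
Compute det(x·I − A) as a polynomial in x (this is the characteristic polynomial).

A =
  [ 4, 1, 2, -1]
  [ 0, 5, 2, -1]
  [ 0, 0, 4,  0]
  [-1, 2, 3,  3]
x^4 - 16*x^3 + 96*x^2 - 256*x + 256

Expanding det(x·I − A) (e.g. by cofactor expansion or by noting that A is similar to its Jordan form J, which has the same characteristic polynomial as A) gives
  χ_A(x) = x^4 - 16*x^3 + 96*x^2 - 256*x + 256
which factors as (x - 4)^4. The eigenvalues (with algebraic multiplicities) are λ = 4 with multiplicity 4.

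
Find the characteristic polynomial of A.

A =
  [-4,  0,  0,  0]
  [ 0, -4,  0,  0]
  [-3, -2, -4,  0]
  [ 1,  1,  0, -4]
x^4 + 16*x^3 + 96*x^2 + 256*x + 256

Expanding det(x·I − A) (e.g. by cofactor expansion or by noting that A is similar to its Jordan form J, which has the same characteristic polynomial as A) gives
  χ_A(x) = x^4 + 16*x^3 + 96*x^2 + 256*x + 256
which factors as (x + 4)^4. The eigenvalues (with algebraic multiplicities) are λ = -4 with multiplicity 4.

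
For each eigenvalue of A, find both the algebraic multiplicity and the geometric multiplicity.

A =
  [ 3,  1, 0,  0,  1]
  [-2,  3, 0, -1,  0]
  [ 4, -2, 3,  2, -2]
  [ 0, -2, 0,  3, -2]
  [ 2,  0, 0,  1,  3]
λ = 3: alg = 5, geom = 3

Step 1 — factor the characteristic polynomial to read off the algebraic multiplicities:
  χ_A(x) = (x - 3)^5

Step 2 — compute geometric multiplicities via the rank-nullity identity g(λ) = n − rank(A − λI):
  rank(A − (3)·I) = 2, so dim ker(A − (3)·I) = n − 2 = 3

Summary:
  λ = 3: algebraic multiplicity = 5, geometric multiplicity = 3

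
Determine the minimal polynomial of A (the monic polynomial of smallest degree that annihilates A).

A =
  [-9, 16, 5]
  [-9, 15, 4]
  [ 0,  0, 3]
x^3 - 9*x^2 + 27*x - 27

The characteristic polynomial is χ_A(x) = (x - 3)^3, so the eigenvalues are known. The minimal polynomial is
  m_A(x) = Π_λ (x − λ)^{k_λ}
where k_λ is the size of the *largest* Jordan block for λ (equivalently, the smallest k with (A − λI)^k v = 0 for every generalised eigenvector v of λ).

  λ = 3: largest Jordan block has size 3, contributing (x − 3)^3

So m_A(x) = (x - 3)^3 = x^3 - 9*x^2 + 27*x - 27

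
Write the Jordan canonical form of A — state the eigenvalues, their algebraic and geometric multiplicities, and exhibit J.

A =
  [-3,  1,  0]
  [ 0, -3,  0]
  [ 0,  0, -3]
J_2(-3) ⊕ J_1(-3)

The characteristic polynomial is
  det(x·I − A) = x^3 + 9*x^2 + 27*x + 27 = (x + 3)^3

Eigenvalues and multiplicities (the geometric multiplicity of λ is n − rank(A − λI), which equals the number of Jordan blocks for λ):
  λ = -3: algebraic multiplicity = 3, geometric multiplicity = 2

Determining the block sizes for each eigenvalue:
  λ = -3: 2 blocks summing to 3 forces exactly one block of size 2 and the rest size 1 → block sizes [2, 1]

Assembling the blocks gives a Jordan form
J =
  [-3,  1,  0]
  [ 0, -3,  0]
  [ 0,  0, -3]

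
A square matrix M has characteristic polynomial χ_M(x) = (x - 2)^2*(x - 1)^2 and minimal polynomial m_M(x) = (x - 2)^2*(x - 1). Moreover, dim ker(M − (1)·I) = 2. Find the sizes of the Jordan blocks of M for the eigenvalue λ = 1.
Block sizes for λ = 1: [1, 1]

Step 1 — from the characteristic polynomial, algebraic multiplicity of λ = 1 is 2. From dim ker(M − (1)·I) = 2, there are exactly 2 Jordan blocks for λ = 1.
Step 2 — from the minimal polynomial, the factor (x − 1) tells us the largest block for λ = 1 has size 1.
Step 3 — with total size 2, 2 blocks, and largest block 1, the block sizes (in nonincreasing order) are [1, 1].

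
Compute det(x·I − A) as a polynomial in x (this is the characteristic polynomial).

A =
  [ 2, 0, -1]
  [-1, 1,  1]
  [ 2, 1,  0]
x^3 - 3*x^2 + 3*x - 1

Expanding det(x·I − A) (e.g. by cofactor expansion or by noting that A is similar to its Jordan form J, which has the same characteristic polynomial as A) gives
  χ_A(x) = x^3 - 3*x^2 + 3*x - 1
which factors as (x - 1)^3. The eigenvalues (with algebraic multiplicities) are λ = 1 with multiplicity 3.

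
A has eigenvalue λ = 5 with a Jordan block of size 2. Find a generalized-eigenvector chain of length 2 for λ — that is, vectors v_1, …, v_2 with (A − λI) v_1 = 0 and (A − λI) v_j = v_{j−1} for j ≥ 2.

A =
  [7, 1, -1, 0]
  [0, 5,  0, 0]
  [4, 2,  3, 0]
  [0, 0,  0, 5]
A Jordan chain for λ = 5 of length 2:
v_1 = (2, 0, 4, 0)ᵀ
v_2 = (1, 0, 0, 0)ᵀ

Let N = A − (5)·I. We want v_2 with N^2 v_2 = 0 but N^1 v_2 ≠ 0; then v_{j-1} := N · v_j for j = 2, …, 2.

Pick v_2 = (1, 0, 0, 0)ᵀ.
Then v_1 = N · v_2 = (2, 0, 4, 0)ᵀ.

Sanity check: (A − (5)·I) v_1 = (0, 0, 0, 0)ᵀ = 0. ✓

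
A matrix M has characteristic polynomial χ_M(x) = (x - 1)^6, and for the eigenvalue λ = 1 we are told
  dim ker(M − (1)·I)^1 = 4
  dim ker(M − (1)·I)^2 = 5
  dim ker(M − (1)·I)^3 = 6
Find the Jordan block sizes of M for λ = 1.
Block sizes for λ = 1: [3, 1, 1, 1]

From the dimensions of kernels of powers, the number of Jordan blocks of size at least j is d_j − d_{j−1} where d_j = dim ker(N^j) (with d_0 = 0). Computing the differences gives [4, 1, 1].
The number of blocks of size exactly k is (#blocks of size ≥ k) − (#blocks of size ≥ k + 1), so the partition is: 3 block(s) of size 1, 1 block(s) of size 3.
In nonincreasing order the block sizes are [3, 1, 1, 1].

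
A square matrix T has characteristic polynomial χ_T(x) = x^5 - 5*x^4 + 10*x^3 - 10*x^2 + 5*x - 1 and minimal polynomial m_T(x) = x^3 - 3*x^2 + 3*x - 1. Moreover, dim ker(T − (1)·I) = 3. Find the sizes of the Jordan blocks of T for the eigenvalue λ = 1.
Block sizes for λ = 1: [3, 1, 1]

Step 1 — from the characteristic polynomial, algebraic multiplicity of λ = 1 is 5. From dim ker(T − (1)·I) = 3, there are exactly 3 Jordan blocks for λ = 1.
Step 2 — from the minimal polynomial, the factor (x − 1)^3 tells us the largest block for λ = 1 has size 3.
Step 3 — with total size 5, 3 blocks, and largest block 3, the block sizes (in nonincreasing order) are [3, 1, 1].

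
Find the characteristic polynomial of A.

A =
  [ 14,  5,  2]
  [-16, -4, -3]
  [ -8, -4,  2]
x^3 - 12*x^2 + 48*x - 64

Expanding det(x·I − A) (e.g. by cofactor expansion or by noting that A is similar to its Jordan form J, which has the same characteristic polynomial as A) gives
  χ_A(x) = x^3 - 12*x^2 + 48*x - 64
which factors as (x - 4)^3. The eigenvalues (with algebraic multiplicities) are λ = 4 with multiplicity 3.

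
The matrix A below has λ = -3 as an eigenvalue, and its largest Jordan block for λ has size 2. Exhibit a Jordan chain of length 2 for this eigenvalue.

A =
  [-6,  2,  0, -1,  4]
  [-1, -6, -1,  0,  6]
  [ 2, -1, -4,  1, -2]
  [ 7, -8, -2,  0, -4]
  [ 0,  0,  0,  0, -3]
A Jordan chain for λ = -3 of length 2:
v_1 = (-3, 0, 3, 9, 0)ᵀ
v_2 = (1, 0, -1, 0, 0)ᵀ

Let N = A − (-3)·I. We want v_2 with N^2 v_2 = 0 but N^1 v_2 ≠ 0; then v_{j-1} := N · v_j for j = 2, …, 2.

Pick v_2 = (1, 0, -1, 0, 0)ᵀ.
Then v_1 = N · v_2 = (-3, 0, 3, 9, 0)ᵀ.

Sanity check: (A − (-3)·I) v_1 = (0, 0, 0, 0, 0)ᵀ = 0. ✓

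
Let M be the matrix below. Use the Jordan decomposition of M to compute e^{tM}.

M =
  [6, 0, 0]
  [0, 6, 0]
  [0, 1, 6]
e^{tM} =
  [exp(6*t), 0, 0]
  [0, exp(6*t), 0]
  [0, t*exp(6*t), exp(6*t)]

Strategy: write M = P · J · P⁻¹ where J is a Jordan canonical form, so e^{tM} = P · e^{tJ} · P⁻¹, and e^{tJ} can be computed block-by-block.

M has Jordan form
J =
  [6, 1, 0]
  [0, 6, 0]
  [0, 0, 6]
(up to reordering of blocks).

Per-block formulas:
  For a 2×2 Jordan block J_2(6): exp(t · J_2(6)) = e^(6t)·(I + t·N), where N is the 2×2 nilpotent shift.
  For a 1×1 block at λ = 6: exp(t · [6]) = [e^(6t)].

After assembling e^{tJ} and conjugating by P, we get:

e^{tM} =
  [exp(6*t), 0, 0]
  [0, exp(6*t), 0]
  [0, t*exp(6*t), exp(6*t)]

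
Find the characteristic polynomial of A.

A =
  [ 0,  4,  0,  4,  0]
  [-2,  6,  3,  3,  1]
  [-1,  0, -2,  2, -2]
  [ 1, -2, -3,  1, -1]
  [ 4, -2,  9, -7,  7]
x^5 - 12*x^4 + 56*x^3 - 128*x^2 + 144*x - 64

Expanding det(x·I − A) (e.g. by cofactor expansion or by noting that A is similar to its Jordan form J, which has the same characteristic polynomial as A) gives
  χ_A(x) = x^5 - 12*x^4 + 56*x^3 - 128*x^2 + 144*x - 64
which factors as (x - 4)*(x - 2)^4. The eigenvalues (with algebraic multiplicities) are λ = 2 with multiplicity 4, λ = 4 with multiplicity 1.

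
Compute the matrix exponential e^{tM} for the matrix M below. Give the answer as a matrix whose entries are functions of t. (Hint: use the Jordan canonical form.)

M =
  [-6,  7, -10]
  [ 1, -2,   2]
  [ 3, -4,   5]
e^{tM} =
  [t^2*exp(-t) - 5*t*exp(-t) + exp(-t), -t^2*exp(-t) + 7*t*exp(-t), 2*t^2*exp(-t) - 10*t*exp(-t)]
  [t*exp(-t), -t*exp(-t) + exp(-t), 2*t*exp(-t)]
  [-t^2*exp(-t)/2 + 3*t*exp(-t), t^2*exp(-t)/2 - 4*t*exp(-t), -t^2*exp(-t) + 6*t*exp(-t) + exp(-t)]

Strategy: write M = P · J · P⁻¹ where J is a Jordan canonical form, so e^{tM} = P · e^{tJ} · P⁻¹, and e^{tJ} can be computed block-by-block.

M has Jordan form
J =
  [-1,  1,  0]
  [ 0, -1,  1]
  [ 0,  0, -1]
(up to reordering of blocks).

Per-block formulas:
  For a 3×3 Jordan block J_3(-1): exp(t · J_3(-1)) = e^(-1t)·(I + t·N + (t^2/2)·N^2), where N is the 3×3 nilpotent shift.

After assembling e^{tJ} and conjugating by P, we get:

e^{tM} =
  [t^2*exp(-t) - 5*t*exp(-t) + exp(-t), -t^2*exp(-t) + 7*t*exp(-t), 2*t^2*exp(-t) - 10*t*exp(-t)]
  [t*exp(-t), -t*exp(-t) + exp(-t), 2*t*exp(-t)]
  [-t^2*exp(-t)/2 + 3*t*exp(-t), t^2*exp(-t)/2 - 4*t*exp(-t), -t^2*exp(-t) + 6*t*exp(-t) + exp(-t)]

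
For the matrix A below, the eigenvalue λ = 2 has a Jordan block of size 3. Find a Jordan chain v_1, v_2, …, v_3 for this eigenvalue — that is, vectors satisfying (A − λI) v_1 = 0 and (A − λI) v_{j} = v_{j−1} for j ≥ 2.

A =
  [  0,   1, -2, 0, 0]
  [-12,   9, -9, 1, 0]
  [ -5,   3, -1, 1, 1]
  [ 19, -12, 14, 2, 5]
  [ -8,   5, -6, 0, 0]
A Jordan chain for λ = 2 of length 3:
v_1 = (2, 4, 0, -4, 2)ᵀ
v_2 = (-2, -12, -5, 19, -8)ᵀ
v_3 = (1, 0, 0, 0, 0)ᵀ

Let N = A − (2)·I. We want v_3 with N^3 v_3 = 0 but N^2 v_3 ≠ 0; then v_{j-1} := N · v_j for j = 3, …, 2.

Pick v_3 = (1, 0, 0, 0, 0)ᵀ.
Then v_2 = N · v_3 = (-2, -12, -5, 19, -8)ᵀ.
Then v_1 = N · v_2 = (2, 4, 0, -4, 2)ᵀ.

Sanity check: (A − (2)·I) v_1 = (0, 0, 0, 0, 0)ᵀ = 0. ✓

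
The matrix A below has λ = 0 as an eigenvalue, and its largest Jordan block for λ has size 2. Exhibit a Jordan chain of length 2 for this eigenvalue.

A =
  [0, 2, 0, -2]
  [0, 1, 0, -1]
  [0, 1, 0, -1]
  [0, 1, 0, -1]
A Jordan chain for λ = 0 of length 2:
v_1 = (2, 1, 1, 1)ᵀ
v_2 = (0, 1, 0, 0)ᵀ

Let N = A − (0)·I. We want v_2 with N^2 v_2 = 0 but N^1 v_2 ≠ 0; then v_{j-1} := N · v_j for j = 2, …, 2.

Pick v_2 = (0, 1, 0, 0)ᵀ.
Then v_1 = N · v_2 = (2, 1, 1, 1)ᵀ.

Sanity check: (A − (0)·I) v_1 = (0, 0, 0, 0)ᵀ = 0. ✓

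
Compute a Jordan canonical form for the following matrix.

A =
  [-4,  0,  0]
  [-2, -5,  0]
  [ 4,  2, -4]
J_1(-5) ⊕ J_1(-4) ⊕ J_1(-4)

The characteristic polynomial is
  det(x·I − A) = x^3 + 13*x^2 + 56*x + 80 = (x + 4)^2*(x + 5)

Eigenvalues and multiplicities (the geometric multiplicity of λ is n − rank(A − λI), which equals the number of Jordan blocks for λ):
  λ = -5: algebraic multiplicity = 1, geometric multiplicity = 1
  λ = -4: algebraic multiplicity = 2, geometric multiplicity = 2

Determining the block sizes for each eigenvalue:
  λ = -5: one block (gm = 1), so the single block has size am = 1 → block sizes [1]
  λ = -4: gm = am = 2, so every block has size 1 → block sizes [1, 1]

Assembling the blocks gives a Jordan form
J =
  [-5,  0,  0]
  [ 0, -4,  0]
  [ 0,  0, -4]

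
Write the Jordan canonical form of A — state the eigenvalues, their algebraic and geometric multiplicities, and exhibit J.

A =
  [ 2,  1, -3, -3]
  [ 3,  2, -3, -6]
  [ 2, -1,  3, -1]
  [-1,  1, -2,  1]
J_2(2) ⊕ J_2(2)

The characteristic polynomial is
  det(x·I − A) = x^4 - 8*x^3 + 24*x^2 - 32*x + 16 = (x - 2)^4

Eigenvalues and multiplicities (the geometric multiplicity of λ is n − rank(A − λI), which equals the number of Jordan blocks for λ):
  λ = 2: algebraic multiplicity = 4, geometric multiplicity = 2

Determining the block sizes for each eigenvalue:
  λ = 2: with am = 4 and gm = 2, the partition is not yet determined (e.g. several partitions of 4 into 2 parts exist). Let N = A − (2)·I. Computing rank(N^1) = 2, rank(N^2) = 0; the number of blocks of size ≥ j is rank(N^{j−1}) − rank(N^j), giving [2, 2]. So we have 2 block(s) of size 2 → block sizes [2, 2]

Assembling the blocks gives a Jordan form
J =
  [2, 1, 0, 0]
  [0, 2, 0, 0]
  [0, 0, 2, 1]
  [0, 0, 0, 2]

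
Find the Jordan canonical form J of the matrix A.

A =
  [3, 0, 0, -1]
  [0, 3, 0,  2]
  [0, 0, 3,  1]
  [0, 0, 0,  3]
J_2(3) ⊕ J_1(3) ⊕ J_1(3)

The characteristic polynomial is
  det(x·I − A) = x^4 - 12*x^3 + 54*x^2 - 108*x + 81 = (x - 3)^4

Eigenvalues and multiplicities (the geometric multiplicity of λ is n − rank(A − λI), which equals the number of Jordan blocks for λ):
  λ = 3: algebraic multiplicity = 4, geometric multiplicity = 3

Determining the block sizes for each eigenvalue:
  λ = 3: 3 blocks summing to 4 forces exactly one block of size 2 and the rest size 1 → block sizes [2, 1, 1]

Assembling the blocks gives a Jordan form
J =
  [3, 1, 0, 0]
  [0, 3, 0, 0]
  [0, 0, 3, 0]
  [0, 0, 0, 3]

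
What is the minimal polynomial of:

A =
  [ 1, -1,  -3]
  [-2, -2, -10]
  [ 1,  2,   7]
x^3 - 6*x^2 + 12*x - 8

The characteristic polynomial is χ_A(x) = (x - 2)^3, so the eigenvalues are known. The minimal polynomial is
  m_A(x) = Π_λ (x − λ)^{k_λ}
where k_λ is the size of the *largest* Jordan block for λ (equivalently, the smallest k with (A − λI)^k v = 0 for every generalised eigenvector v of λ).

  λ = 2: largest Jordan block has size 3, contributing (x − 2)^3

So m_A(x) = (x - 2)^3 = x^3 - 6*x^2 + 12*x - 8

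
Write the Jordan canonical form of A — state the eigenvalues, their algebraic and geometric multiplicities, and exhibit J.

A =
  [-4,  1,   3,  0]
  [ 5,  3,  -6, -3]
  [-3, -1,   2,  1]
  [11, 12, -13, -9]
J_2(-2) ⊕ J_2(-2)

The characteristic polynomial is
  det(x·I − A) = x^4 + 8*x^3 + 24*x^2 + 32*x + 16 = (x + 2)^4

Eigenvalues and multiplicities (the geometric multiplicity of λ is n − rank(A − λI), which equals the number of Jordan blocks for λ):
  λ = -2: algebraic multiplicity = 4, geometric multiplicity = 2

Determining the block sizes for each eigenvalue:
  λ = -2: with am = 4 and gm = 2, the partition is not yet determined (e.g. several partitions of 4 into 2 parts exist). Let N = A − (-2)·I. Computing rank(N^1) = 2, rank(N^2) = 0; the number of blocks of size ≥ j is rank(N^{j−1}) − rank(N^j), giving [2, 2]. So we have 2 block(s) of size 2 → block sizes [2, 2]

Assembling the blocks gives a Jordan form
J =
  [-2,  1,  0,  0]
  [ 0, -2,  0,  0]
  [ 0,  0, -2,  1]
  [ 0,  0,  0, -2]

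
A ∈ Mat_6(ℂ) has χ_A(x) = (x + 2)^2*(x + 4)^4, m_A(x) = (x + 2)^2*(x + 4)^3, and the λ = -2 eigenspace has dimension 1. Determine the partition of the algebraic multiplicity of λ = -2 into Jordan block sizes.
Block sizes for λ = -2: [2]

Step 1 — from the characteristic polynomial, algebraic multiplicity of λ = -2 is 2. From dim ker(A − (-2)·I) = 1, there are exactly 1 Jordan blocks for λ = -2.
Step 2 — from the minimal polynomial, the factor (x + 2)^2 tells us the largest block for λ = -2 has size 2.
Step 3 — with total size 2, 1 blocks, and largest block 2, the block sizes (in nonincreasing order) are [2].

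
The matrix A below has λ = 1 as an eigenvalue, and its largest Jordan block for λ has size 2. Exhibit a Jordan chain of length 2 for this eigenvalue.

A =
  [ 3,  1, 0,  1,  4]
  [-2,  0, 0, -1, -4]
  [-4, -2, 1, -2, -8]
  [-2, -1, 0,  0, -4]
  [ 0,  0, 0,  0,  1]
A Jordan chain for λ = 1 of length 2:
v_1 = (2, -2, -4, -2, 0)ᵀ
v_2 = (1, 0, 0, 0, 0)ᵀ

Let N = A − (1)·I. We want v_2 with N^2 v_2 = 0 but N^1 v_2 ≠ 0; then v_{j-1} := N · v_j for j = 2, …, 2.

Pick v_2 = (1, 0, 0, 0, 0)ᵀ.
Then v_1 = N · v_2 = (2, -2, -4, -2, 0)ᵀ.

Sanity check: (A − (1)·I) v_1 = (0, 0, 0, 0, 0)ᵀ = 0. ✓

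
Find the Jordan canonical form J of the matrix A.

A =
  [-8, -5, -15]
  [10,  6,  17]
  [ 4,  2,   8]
J_3(2)

The characteristic polynomial is
  det(x·I − A) = x^3 - 6*x^2 + 12*x - 8 = (x - 2)^3

Eigenvalues and multiplicities (the geometric multiplicity of λ is n − rank(A − λI), which equals the number of Jordan blocks for λ):
  λ = 2: algebraic multiplicity = 3, geometric multiplicity = 1

Determining the block sizes for each eigenvalue:
  λ = 2: one block (gm = 1), so the single block has size am = 3 → block sizes [3]

Assembling the blocks gives a Jordan form
J =
  [2, 1, 0]
  [0, 2, 1]
  [0, 0, 2]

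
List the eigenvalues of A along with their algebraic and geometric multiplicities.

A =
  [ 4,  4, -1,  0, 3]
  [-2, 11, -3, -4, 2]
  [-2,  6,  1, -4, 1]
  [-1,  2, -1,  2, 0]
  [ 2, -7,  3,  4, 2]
λ = 4: alg = 5, geom = 2

Step 1 — factor the characteristic polynomial to read off the algebraic multiplicities:
  χ_A(x) = (x - 4)^5

Step 2 — compute geometric multiplicities via the rank-nullity identity g(λ) = n − rank(A − λI):
  rank(A − (4)·I) = 3, so dim ker(A − (4)·I) = n − 3 = 2

Summary:
  λ = 4: algebraic multiplicity = 5, geometric multiplicity = 2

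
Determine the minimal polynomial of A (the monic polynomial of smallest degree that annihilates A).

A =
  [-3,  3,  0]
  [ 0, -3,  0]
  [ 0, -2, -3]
x^2 + 6*x + 9

The characteristic polynomial is χ_A(x) = (x + 3)^3, so the eigenvalues are known. The minimal polynomial is
  m_A(x) = Π_λ (x − λ)^{k_λ}
where k_λ is the size of the *largest* Jordan block for λ (equivalently, the smallest k with (A − λI)^k v = 0 for every generalised eigenvector v of λ).

  λ = -3: largest Jordan block has size 2, contributing (x + 3)^2

So m_A(x) = (x + 3)^2 = x^2 + 6*x + 9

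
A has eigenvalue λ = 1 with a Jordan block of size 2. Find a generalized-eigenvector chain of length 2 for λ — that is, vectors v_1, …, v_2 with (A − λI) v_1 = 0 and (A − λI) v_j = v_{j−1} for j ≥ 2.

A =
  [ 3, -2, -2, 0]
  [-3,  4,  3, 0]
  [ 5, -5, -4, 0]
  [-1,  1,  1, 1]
A Jordan chain for λ = 1 of length 2:
v_1 = (2, -3, 5, -1)ᵀ
v_2 = (1, 0, 0, 0)ᵀ

Let N = A − (1)·I. We want v_2 with N^2 v_2 = 0 but N^1 v_2 ≠ 0; then v_{j-1} := N · v_j for j = 2, …, 2.

Pick v_2 = (1, 0, 0, 0)ᵀ.
Then v_1 = N · v_2 = (2, -3, 5, -1)ᵀ.

Sanity check: (A − (1)·I) v_1 = (0, 0, 0, 0)ᵀ = 0. ✓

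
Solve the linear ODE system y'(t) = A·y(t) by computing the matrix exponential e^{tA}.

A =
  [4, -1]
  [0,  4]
e^{tA} =
  [exp(4*t), -t*exp(4*t)]
  [0, exp(4*t)]

Strategy: write A = P · J · P⁻¹ where J is a Jordan canonical form, so e^{tA} = P · e^{tJ} · P⁻¹, and e^{tJ} can be computed block-by-block.

A has Jordan form
J =
  [4, 1]
  [0, 4]
(up to reordering of blocks).

Per-block formulas:
  For a 2×2 Jordan block J_2(4): exp(t · J_2(4)) = e^(4t)·(I + t·N), where N is the 2×2 nilpotent shift.

After assembling e^{tJ} and conjugating by P, we get:

e^{tA} =
  [exp(4*t), -t*exp(4*t)]
  [0, exp(4*t)]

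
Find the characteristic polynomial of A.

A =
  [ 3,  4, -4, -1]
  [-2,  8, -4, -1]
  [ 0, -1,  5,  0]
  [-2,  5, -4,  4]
x^4 - 20*x^3 + 150*x^2 - 500*x + 625

Expanding det(x·I − A) (e.g. by cofactor expansion or by noting that A is similar to its Jordan form J, which has the same characteristic polynomial as A) gives
  χ_A(x) = x^4 - 20*x^3 + 150*x^2 - 500*x + 625
which factors as (x - 5)^4. The eigenvalues (with algebraic multiplicities) are λ = 5 with multiplicity 4.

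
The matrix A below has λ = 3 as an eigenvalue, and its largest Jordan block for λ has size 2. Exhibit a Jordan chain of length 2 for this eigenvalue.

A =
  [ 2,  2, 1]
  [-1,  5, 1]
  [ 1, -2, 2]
A Jordan chain for λ = 3 of length 2:
v_1 = (-1, -1, 1)ᵀ
v_2 = (1, 0, 0)ᵀ

Let N = A − (3)·I. We want v_2 with N^2 v_2 = 0 but N^1 v_2 ≠ 0; then v_{j-1} := N · v_j for j = 2, …, 2.

Pick v_2 = (1, 0, 0)ᵀ.
Then v_1 = N · v_2 = (-1, -1, 1)ᵀ.

Sanity check: (A − (3)·I) v_1 = (0, 0, 0)ᵀ = 0. ✓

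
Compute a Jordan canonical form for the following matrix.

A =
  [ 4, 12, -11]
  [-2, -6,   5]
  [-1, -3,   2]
J_3(0)

The characteristic polynomial is
  det(x·I − A) = x^3

Eigenvalues and multiplicities (the geometric multiplicity of λ is n − rank(A − λI), which equals the number of Jordan blocks for λ):
  λ = 0: algebraic multiplicity = 3, geometric multiplicity = 1

Determining the block sizes for each eigenvalue:
  λ = 0: one block (gm = 1), so the single block has size am = 3 → block sizes [3]

Assembling the blocks gives a Jordan form
J =
  [0, 1, 0]
  [0, 0, 1]
  [0, 0, 0]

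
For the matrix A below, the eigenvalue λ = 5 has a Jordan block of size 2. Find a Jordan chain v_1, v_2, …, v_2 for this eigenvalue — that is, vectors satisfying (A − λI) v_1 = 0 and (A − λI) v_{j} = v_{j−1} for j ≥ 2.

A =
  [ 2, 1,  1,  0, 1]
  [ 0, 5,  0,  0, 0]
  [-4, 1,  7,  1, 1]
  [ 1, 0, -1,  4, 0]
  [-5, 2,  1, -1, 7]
A Jordan chain for λ = 5 of length 2:
v_1 = (-3, 0, -4, 1, -5)ᵀ
v_2 = (1, 0, 0, 0, 0)ᵀ

Let N = A − (5)·I. We want v_2 with N^2 v_2 = 0 but N^1 v_2 ≠ 0; then v_{j-1} := N · v_j for j = 2, …, 2.

Pick v_2 = (1, 0, 0, 0, 0)ᵀ.
Then v_1 = N · v_2 = (-3, 0, -4, 1, -5)ᵀ.

Sanity check: (A − (5)·I) v_1 = (0, 0, 0, 0, 0)ᵀ = 0. ✓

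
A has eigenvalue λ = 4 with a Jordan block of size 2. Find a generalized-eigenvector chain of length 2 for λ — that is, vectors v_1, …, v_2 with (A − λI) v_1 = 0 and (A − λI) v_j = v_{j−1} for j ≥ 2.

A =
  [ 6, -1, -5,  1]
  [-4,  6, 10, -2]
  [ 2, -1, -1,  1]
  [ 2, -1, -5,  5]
A Jordan chain for λ = 4 of length 2:
v_1 = (2, -4, 2, 2)ᵀ
v_2 = (1, 0, 0, 0)ᵀ

Let N = A − (4)·I. We want v_2 with N^2 v_2 = 0 but N^1 v_2 ≠ 0; then v_{j-1} := N · v_j for j = 2, …, 2.

Pick v_2 = (1, 0, 0, 0)ᵀ.
Then v_1 = N · v_2 = (2, -4, 2, 2)ᵀ.

Sanity check: (A − (4)·I) v_1 = (0, 0, 0, 0)ᵀ = 0. ✓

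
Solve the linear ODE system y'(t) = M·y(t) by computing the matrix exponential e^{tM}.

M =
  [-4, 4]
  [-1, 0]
e^{tM} =
  [-2*t*exp(-2*t) + exp(-2*t), 4*t*exp(-2*t)]
  [-t*exp(-2*t), 2*t*exp(-2*t) + exp(-2*t)]

Strategy: write M = P · J · P⁻¹ where J is a Jordan canonical form, so e^{tM} = P · e^{tJ} · P⁻¹, and e^{tJ} can be computed block-by-block.

M has Jordan form
J =
  [-2,  1]
  [ 0, -2]
(up to reordering of blocks).

Per-block formulas:
  For a 2×2 Jordan block J_2(-2): exp(t · J_2(-2)) = e^(-2t)·(I + t·N), where N is the 2×2 nilpotent shift.

After assembling e^{tJ} and conjugating by P, we get:

e^{tM} =
  [-2*t*exp(-2*t) + exp(-2*t), 4*t*exp(-2*t)]
  [-t*exp(-2*t), 2*t*exp(-2*t) + exp(-2*t)]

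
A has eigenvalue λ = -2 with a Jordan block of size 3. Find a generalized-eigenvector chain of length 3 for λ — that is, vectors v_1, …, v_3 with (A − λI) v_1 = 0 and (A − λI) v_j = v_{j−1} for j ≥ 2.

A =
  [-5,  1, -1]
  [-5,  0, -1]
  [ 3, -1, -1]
A Jordan chain for λ = -2 of length 3:
v_1 = (1, 2, -1)ᵀ
v_2 = (-3, -5, 3)ᵀ
v_3 = (1, 0, 0)ᵀ

Let N = A − (-2)·I. We want v_3 with N^3 v_3 = 0 but N^2 v_3 ≠ 0; then v_{j-1} := N · v_j for j = 3, …, 2.

Pick v_3 = (1, 0, 0)ᵀ.
Then v_2 = N · v_3 = (-3, -5, 3)ᵀ.
Then v_1 = N · v_2 = (1, 2, -1)ᵀ.

Sanity check: (A − (-2)·I) v_1 = (0, 0, 0)ᵀ = 0. ✓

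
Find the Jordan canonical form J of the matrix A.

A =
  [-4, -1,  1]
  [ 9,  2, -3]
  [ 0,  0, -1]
J_2(-1) ⊕ J_1(-1)

The characteristic polynomial is
  det(x·I − A) = x^3 + 3*x^2 + 3*x + 1 = (x + 1)^3

Eigenvalues and multiplicities (the geometric multiplicity of λ is n − rank(A − λI), which equals the number of Jordan blocks for λ):
  λ = -1: algebraic multiplicity = 3, geometric multiplicity = 2

Determining the block sizes for each eigenvalue:
  λ = -1: 2 blocks summing to 3 forces exactly one block of size 2 and the rest size 1 → block sizes [2, 1]

Assembling the blocks gives a Jordan form
J =
  [-1,  1,  0]
  [ 0, -1,  0]
  [ 0,  0, -1]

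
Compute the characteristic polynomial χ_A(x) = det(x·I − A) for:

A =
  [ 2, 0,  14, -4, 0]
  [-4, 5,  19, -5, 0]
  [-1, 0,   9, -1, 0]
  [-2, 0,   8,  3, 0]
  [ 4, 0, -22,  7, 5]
x^5 - 24*x^4 + 230*x^3 - 1100*x^2 + 2625*x - 2500

Expanding det(x·I − A) (e.g. by cofactor expansion or by noting that A is similar to its Jordan form J, which has the same characteristic polynomial as A) gives
  χ_A(x) = x^5 - 24*x^4 + 230*x^3 - 1100*x^2 + 2625*x - 2500
which factors as (x - 5)^4*(x - 4). The eigenvalues (with algebraic multiplicities) are λ = 4 with multiplicity 1, λ = 5 with multiplicity 4.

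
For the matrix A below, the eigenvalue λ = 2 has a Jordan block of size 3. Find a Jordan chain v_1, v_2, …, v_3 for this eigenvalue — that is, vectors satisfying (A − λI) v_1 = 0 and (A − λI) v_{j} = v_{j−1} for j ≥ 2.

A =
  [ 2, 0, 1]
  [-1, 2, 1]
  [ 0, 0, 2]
A Jordan chain for λ = 2 of length 3:
v_1 = (0, -1, 0)ᵀ
v_2 = (1, 1, 0)ᵀ
v_3 = (0, 0, 1)ᵀ

Let N = A − (2)·I. We want v_3 with N^3 v_3 = 0 but N^2 v_3 ≠ 0; then v_{j-1} := N · v_j for j = 3, …, 2.

Pick v_3 = (0, 0, 1)ᵀ.
Then v_2 = N · v_3 = (1, 1, 0)ᵀ.
Then v_1 = N · v_2 = (0, -1, 0)ᵀ.

Sanity check: (A − (2)·I) v_1 = (0, 0, 0)ᵀ = 0. ✓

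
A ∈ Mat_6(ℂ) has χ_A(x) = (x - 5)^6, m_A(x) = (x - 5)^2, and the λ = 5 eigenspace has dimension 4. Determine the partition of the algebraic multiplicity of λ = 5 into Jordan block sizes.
Block sizes for λ = 5: [2, 2, 1, 1]

Step 1 — from the characteristic polynomial, algebraic multiplicity of λ = 5 is 6. From dim ker(A − (5)·I) = 4, there are exactly 4 Jordan blocks for λ = 5.
Step 2 — from the minimal polynomial, the factor (x − 5)^2 tells us the largest block for λ = 5 has size 2.
Step 3 — with total size 6, 4 blocks, and largest block 2, the block sizes (in nonincreasing order) are [2, 2, 1, 1].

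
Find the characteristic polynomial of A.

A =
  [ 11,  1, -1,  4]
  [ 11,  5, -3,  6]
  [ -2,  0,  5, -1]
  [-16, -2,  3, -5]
x^4 - 16*x^3 + 96*x^2 - 256*x + 256

Expanding det(x·I − A) (e.g. by cofactor expansion or by noting that A is similar to its Jordan form J, which has the same characteristic polynomial as A) gives
  χ_A(x) = x^4 - 16*x^3 + 96*x^2 - 256*x + 256
which factors as (x - 4)^4. The eigenvalues (with algebraic multiplicities) are λ = 4 with multiplicity 4.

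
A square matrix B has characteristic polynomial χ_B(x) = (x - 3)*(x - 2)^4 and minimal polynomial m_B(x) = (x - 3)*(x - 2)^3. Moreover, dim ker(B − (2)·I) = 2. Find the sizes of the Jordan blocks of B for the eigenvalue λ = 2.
Block sizes for λ = 2: [3, 1]

Step 1 — from the characteristic polynomial, algebraic multiplicity of λ = 2 is 4. From dim ker(B − (2)·I) = 2, there are exactly 2 Jordan blocks for λ = 2.
Step 2 — from the minimal polynomial, the factor (x − 2)^3 tells us the largest block for λ = 2 has size 3.
Step 3 — with total size 4, 2 blocks, and largest block 3, the block sizes (in nonincreasing order) are [3, 1].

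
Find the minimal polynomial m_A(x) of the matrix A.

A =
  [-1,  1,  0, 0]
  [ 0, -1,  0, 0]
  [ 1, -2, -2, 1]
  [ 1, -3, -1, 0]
x^2 + 2*x + 1

The characteristic polynomial is χ_A(x) = (x + 1)^4, so the eigenvalues are known. The minimal polynomial is
  m_A(x) = Π_λ (x − λ)^{k_λ}
where k_λ is the size of the *largest* Jordan block for λ (equivalently, the smallest k with (A − λI)^k v = 0 for every generalised eigenvector v of λ).

  λ = -1: largest Jordan block has size 2, contributing (x + 1)^2

So m_A(x) = (x + 1)^2 = x^2 + 2*x + 1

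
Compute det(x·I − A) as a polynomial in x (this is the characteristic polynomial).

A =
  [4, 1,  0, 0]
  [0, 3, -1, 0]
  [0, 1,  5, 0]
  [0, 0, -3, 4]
x^4 - 16*x^3 + 96*x^2 - 256*x + 256

Expanding det(x·I − A) (e.g. by cofactor expansion or by noting that A is similar to its Jordan form J, which has the same characteristic polynomial as A) gives
  χ_A(x) = x^4 - 16*x^3 + 96*x^2 - 256*x + 256
which factors as (x - 4)^4. The eigenvalues (with algebraic multiplicities) are λ = 4 with multiplicity 4.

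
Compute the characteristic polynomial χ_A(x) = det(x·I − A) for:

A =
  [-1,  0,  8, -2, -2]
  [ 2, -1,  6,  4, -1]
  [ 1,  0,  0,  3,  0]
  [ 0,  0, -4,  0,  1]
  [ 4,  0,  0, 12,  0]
x^5 + 2*x^4 + x^3

Expanding det(x·I − A) (e.g. by cofactor expansion or by noting that A is similar to its Jordan form J, which has the same characteristic polynomial as A) gives
  χ_A(x) = x^5 + 2*x^4 + x^3
which factors as x^3*(x + 1)^2. The eigenvalues (with algebraic multiplicities) are λ = -1 with multiplicity 2, λ = 0 with multiplicity 3.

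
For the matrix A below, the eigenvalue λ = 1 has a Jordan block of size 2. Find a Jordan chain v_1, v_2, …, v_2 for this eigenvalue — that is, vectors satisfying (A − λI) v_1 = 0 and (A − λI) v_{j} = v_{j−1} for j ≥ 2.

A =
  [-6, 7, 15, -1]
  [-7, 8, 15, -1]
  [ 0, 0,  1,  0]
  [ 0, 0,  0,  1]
A Jordan chain for λ = 1 of length 2:
v_1 = (-7, -7, 0, 0)ᵀ
v_2 = (1, 0, 0, 0)ᵀ

Let N = A − (1)·I. We want v_2 with N^2 v_2 = 0 but N^1 v_2 ≠ 0; then v_{j-1} := N · v_j for j = 2, …, 2.

Pick v_2 = (1, 0, 0, 0)ᵀ.
Then v_1 = N · v_2 = (-7, -7, 0, 0)ᵀ.

Sanity check: (A − (1)·I) v_1 = (0, 0, 0, 0)ᵀ = 0. ✓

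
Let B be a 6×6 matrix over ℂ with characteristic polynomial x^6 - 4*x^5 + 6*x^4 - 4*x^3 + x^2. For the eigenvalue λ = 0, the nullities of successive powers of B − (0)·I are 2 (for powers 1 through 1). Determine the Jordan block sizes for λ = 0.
Block sizes for λ = 0: [1, 1]

From the dimensions of kernels of powers, the number of Jordan blocks of size at least j is d_j − d_{j−1} where d_j = dim ker(N^j) (with d_0 = 0). Computing the differences gives [2].
The number of blocks of size exactly k is (#blocks of size ≥ k) − (#blocks of size ≥ k + 1), so the partition is: 2 block(s) of size 1.
In nonincreasing order the block sizes are [1, 1].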